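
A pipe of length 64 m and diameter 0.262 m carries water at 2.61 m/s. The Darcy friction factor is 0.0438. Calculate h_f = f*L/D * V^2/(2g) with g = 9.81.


Darcy-Weisbach equation: h_f = f * (L/D) * V^2/(2g).
f * L/D = 0.0438 * 64/0.262 = 10.6992.
V^2/(2g) = 2.61^2 / (2*9.81) = 6.8121 / 19.62 = 0.3472 m.
h_f = 10.6992 * 0.3472 = 3.715 m.

3.715


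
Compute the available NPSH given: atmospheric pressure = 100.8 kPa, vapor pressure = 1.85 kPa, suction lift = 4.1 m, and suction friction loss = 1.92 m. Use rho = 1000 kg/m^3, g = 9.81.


NPSHa = p_atm/(rho*g) - z_s - hf_s - p_vap/(rho*g).
p_atm/(rho*g) = 100.8*1000 / (1000*9.81) = 10.275 m.
p_vap/(rho*g) = 1.85*1000 / (1000*9.81) = 0.189 m.
NPSHa = 10.275 - 4.1 - 1.92 - 0.189
      = 4.07 m.

4.07


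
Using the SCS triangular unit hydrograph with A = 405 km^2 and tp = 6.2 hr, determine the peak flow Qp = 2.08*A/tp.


SCS formula: Qp = 2.08 * A / tp.
Qp = 2.08 * 405 / 6.2
   = 842.4 / 6.2
   = 135.87 m^3/s per cm.

135.87


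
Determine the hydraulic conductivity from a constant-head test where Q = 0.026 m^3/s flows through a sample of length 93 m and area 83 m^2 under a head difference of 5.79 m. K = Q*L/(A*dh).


From K = Q*L / (A*dh):
Numerator: Q*L = 0.026 * 93 = 2.418.
Denominator: A*dh = 83 * 5.79 = 480.57.
K = 2.418 / 480.57 = 0.005032 m/s.

0.005032


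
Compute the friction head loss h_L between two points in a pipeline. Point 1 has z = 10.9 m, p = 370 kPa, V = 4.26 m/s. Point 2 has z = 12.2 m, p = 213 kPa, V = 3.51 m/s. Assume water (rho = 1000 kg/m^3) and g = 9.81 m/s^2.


Total head at each section: H = z + p/(rho*g) + V^2/(2g).
H1 = 10.9 + 370*1000/(1000*9.81) + 4.26^2/(2*9.81)
   = 10.9 + 37.717 + 0.925
   = 49.542 m.
H2 = 12.2 + 213*1000/(1000*9.81) + 3.51^2/(2*9.81)
   = 12.2 + 21.713 + 0.6279
   = 34.54 m.
h_L = H1 - H2 = 49.542 - 34.54 = 15.001 m.

15.001


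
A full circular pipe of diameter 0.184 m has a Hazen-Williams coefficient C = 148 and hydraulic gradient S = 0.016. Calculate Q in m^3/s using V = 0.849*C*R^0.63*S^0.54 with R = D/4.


For a full circular pipe, R = D/4 = 0.184/4 = 0.046 m.
V = 0.849 * 148 * 0.046^0.63 * 0.016^0.54
  = 0.849 * 148 * 0.143727 * 0.107207
  = 1.9361 m/s.
Pipe area A = pi*D^2/4 = pi*0.184^2/4 = 0.0266 m^2.
Q = A * V = 0.0266 * 1.9361 = 0.0515 m^3/s.

0.0515


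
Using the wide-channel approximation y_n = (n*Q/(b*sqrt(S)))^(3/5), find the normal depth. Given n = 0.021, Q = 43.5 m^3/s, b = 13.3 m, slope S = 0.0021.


We use the wide-channel approximation y_n = (n*Q/(b*sqrt(S)))^(3/5).
sqrt(S) = sqrt(0.0021) = 0.045826.
Numerator: n*Q = 0.021 * 43.5 = 0.9135.
Denominator: b*sqrt(S) = 13.3 * 0.045826 = 0.609486.
arg = 1.4988.
y_n = 1.4988^(3/5) = 1.2748 m.

1.2748


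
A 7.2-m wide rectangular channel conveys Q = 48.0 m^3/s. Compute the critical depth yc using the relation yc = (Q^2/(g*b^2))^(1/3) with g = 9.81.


Using yc = (Q^2 / (g * b^2))^(1/3):
Q^2 = 48.0^2 = 2304.0.
g * b^2 = 9.81 * 7.2^2 = 9.81 * 51.84 = 508.55.
Q^2 / (g*b^2) = 2304.0 / 508.55 = 4.5305.
yc = 4.5305^(1/3) = 1.6547 m.

1.6547


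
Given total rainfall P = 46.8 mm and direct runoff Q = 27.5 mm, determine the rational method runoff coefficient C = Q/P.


The runoff coefficient C = runoff depth / rainfall depth.
C = 27.5 / 46.8
  = 0.5876.

0.5876


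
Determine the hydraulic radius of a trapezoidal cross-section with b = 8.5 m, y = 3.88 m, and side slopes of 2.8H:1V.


For a trapezoidal section with side slope z:
A = (b + z*y)*y = (8.5 + 2.8*3.88)*3.88 = 75.132 m^2.
P = b + 2*y*sqrt(1 + z^2) = 8.5 + 2*3.88*sqrt(1 + 2.8^2) = 31.572 m.
R = A/P = 75.132 / 31.572 = 2.3797 m.

2.3797


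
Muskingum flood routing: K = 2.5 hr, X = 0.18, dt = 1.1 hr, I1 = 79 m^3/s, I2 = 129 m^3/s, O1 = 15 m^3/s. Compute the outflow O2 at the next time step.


Muskingum coefficients:
denom = 2*K*(1-X) + dt = 2*2.5*(1-0.18) + 1.1 = 5.2.
C0 = (dt - 2*K*X)/denom = (1.1 - 2*2.5*0.18)/5.2 = 0.0385.
C1 = (dt + 2*K*X)/denom = (1.1 + 2*2.5*0.18)/5.2 = 0.3846.
C2 = (2*K*(1-X) - dt)/denom = 0.5769.
O2 = C0*I2 + C1*I1 + C2*O1
   = 0.0385*129 + 0.3846*79 + 0.5769*15
   = 44.0 m^3/s.

44.0


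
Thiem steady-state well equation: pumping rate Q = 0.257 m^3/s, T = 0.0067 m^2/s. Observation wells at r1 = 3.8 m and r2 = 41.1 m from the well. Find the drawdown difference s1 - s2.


Thiem equation: s1 - s2 = Q/(2*pi*T) * ln(r2/r1).
ln(r2/r1) = ln(41.1/3.8) = 2.381.
Q/(2*pi*T) = 0.257 / (2*pi*0.0067) = 0.257 / 0.0421 = 6.1049.
s1 - s2 = 6.1049 * 2.381 = 14.5358 m.

14.5358


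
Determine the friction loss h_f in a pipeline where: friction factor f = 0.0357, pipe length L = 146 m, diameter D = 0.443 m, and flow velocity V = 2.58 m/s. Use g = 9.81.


Darcy-Weisbach equation: h_f = f * (L/D) * V^2/(2g).
f * L/D = 0.0357 * 146/0.443 = 11.7657.
V^2/(2g) = 2.58^2 / (2*9.81) = 6.6564 / 19.62 = 0.3393 m.
h_f = 11.7657 * 0.3393 = 3.992 m.

3.992


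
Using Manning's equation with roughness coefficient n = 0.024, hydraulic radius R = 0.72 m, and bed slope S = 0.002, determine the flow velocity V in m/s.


Manning's equation gives V = (1/n) * R^(2/3) * S^(1/2).
First, compute R^(2/3) = 0.72^(2/3) = 0.8033.
Next, S^(1/2) = 0.002^(1/2) = 0.044721.
Then 1/n = 1/0.024 = 41.67.
V = 41.67 * 0.8033 * 0.044721 = 1.4969 m/s.

1.4969


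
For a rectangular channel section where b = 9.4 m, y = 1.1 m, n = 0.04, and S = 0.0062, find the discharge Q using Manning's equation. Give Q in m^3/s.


For a rectangular channel, the cross-sectional area A = b * y = 9.4 * 1.1 = 10.34 m^2.
The wetted perimeter P = b + 2y = 9.4 + 2*1.1 = 11.6 m.
Hydraulic radius R = A/P = 10.34/11.6 = 0.8914 m.
Velocity V = (1/n)*R^(2/3)*S^(1/2) = (1/0.04)*0.8914^(2/3)*0.0062^(1/2) = 1.8232 m/s.
Discharge Q = A * V = 10.34 * 1.8232 = 18.852 m^3/s.

18.852


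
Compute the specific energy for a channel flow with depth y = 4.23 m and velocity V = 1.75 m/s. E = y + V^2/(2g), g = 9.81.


Specific energy E = y + V^2/(2g).
Velocity head = V^2/(2g) = 1.75^2 / (2*9.81) = 3.0625 / 19.62 = 0.1561 m.
E = 4.23 + 0.1561 = 4.3861 m.

4.3861


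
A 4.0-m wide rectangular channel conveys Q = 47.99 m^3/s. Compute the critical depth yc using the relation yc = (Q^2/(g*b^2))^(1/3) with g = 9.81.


Using yc = (Q^2 / (g * b^2))^(1/3):
Q^2 = 47.99^2 = 2303.04.
g * b^2 = 9.81 * 4.0^2 = 9.81 * 16.0 = 156.96.
Q^2 / (g*b^2) = 2303.04 / 156.96 = 14.6728.
yc = 14.6728^(1/3) = 2.4481 m.

2.4481


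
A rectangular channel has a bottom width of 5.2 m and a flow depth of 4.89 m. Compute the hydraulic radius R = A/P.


For a rectangular section:
Flow area A = b * y = 5.2 * 4.89 = 25.43 m^2.
Wetted perimeter P = b + 2y = 5.2 + 2*4.89 = 14.98 m.
Hydraulic radius R = A/P = 25.43 / 14.98 = 1.6975 m.

1.6975


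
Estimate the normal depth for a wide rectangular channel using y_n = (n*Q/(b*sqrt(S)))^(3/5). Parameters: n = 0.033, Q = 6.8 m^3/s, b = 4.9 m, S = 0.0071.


We use the wide-channel approximation y_n = (n*Q/(b*sqrt(S)))^(3/5).
sqrt(S) = sqrt(0.0071) = 0.084261.
Numerator: n*Q = 0.033 * 6.8 = 0.2244.
Denominator: b*sqrt(S) = 4.9 * 0.084261 = 0.412879.
arg = 0.5435.
y_n = 0.5435^(3/5) = 0.6936 m.

0.6936


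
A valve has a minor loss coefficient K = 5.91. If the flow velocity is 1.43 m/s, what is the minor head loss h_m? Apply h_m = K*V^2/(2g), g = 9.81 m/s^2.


Minor loss formula: h_m = K * V^2/(2g).
V^2 = 1.43^2 = 2.0449.
V^2/(2g) = 2.0449 / 19.62 = 0.1042 m.
h_m = 5.91 * 0.1042 = 0.616 m.

0.616


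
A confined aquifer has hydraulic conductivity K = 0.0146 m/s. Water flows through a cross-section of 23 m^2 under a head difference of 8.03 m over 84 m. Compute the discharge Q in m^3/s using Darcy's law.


Darcy's law: Q = K * A * i, where i = dh/L.
Hydraulic gradient i = 8.03 / 84 = 0.095595.
Q = 0.0146 * 23 * 0.095595
  = 0.0321 m^3/s.

0.0321


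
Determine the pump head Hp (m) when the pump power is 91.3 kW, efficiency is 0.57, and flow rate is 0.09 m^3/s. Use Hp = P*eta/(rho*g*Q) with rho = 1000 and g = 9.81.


Pump head formula: Hp = P * eta / (rho * g * Q).
Numerator: P * eta = 91.3 * 1000 * 0.57 = 52041.0 W.
Denominator: rho * g * Q = 1000 * 9.81 * 0.09 = 882.9.
Hp = 52041.0 / 882.9 = 58.94 m.

58.94


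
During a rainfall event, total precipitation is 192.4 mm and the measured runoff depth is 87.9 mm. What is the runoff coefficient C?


The runoff coefficient C = runoff depth / rainfall depth.
C = 87.9 / 192.4
  = 0.4569.

0.4569


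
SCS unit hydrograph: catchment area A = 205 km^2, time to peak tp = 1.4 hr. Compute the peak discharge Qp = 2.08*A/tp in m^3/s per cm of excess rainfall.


SCS formula: Qp = 2.08 * A / tp.
Qp = 2.08 * 205 / 1.4
   = 426.4 / 1.4
   = 304.57 m^3/s per cm.

304.57


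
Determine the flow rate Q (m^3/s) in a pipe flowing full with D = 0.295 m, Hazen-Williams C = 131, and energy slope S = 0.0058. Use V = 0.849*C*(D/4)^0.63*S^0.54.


For a full circular pipe, R = D/4 = 0.295/4 = 0.0737 m.
V = 0.849 * 131 * 0.0737^0.63 * 0.0058^0.54
  = 0.849 * 131 * 0.193504 * 0.06198
  = 1.3339 m/s.
Pipe area A = pi*D^2/4 = pi*0.295^2/4 = 0.0683 m^2.
Q = A * V = 0.0683 * 1.3339 = 0.0912 m^3/s.

0.0912


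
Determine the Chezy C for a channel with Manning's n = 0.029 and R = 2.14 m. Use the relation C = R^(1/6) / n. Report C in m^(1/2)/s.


The Chezy coefficient relates to Manning's n through C = R^(1/6) / n.
R^(1/6) = 2.14^(1/6) = 1.135191.
C = 1.135191 / 0.029 = 39.14 m^(1/2)/s.

39.14


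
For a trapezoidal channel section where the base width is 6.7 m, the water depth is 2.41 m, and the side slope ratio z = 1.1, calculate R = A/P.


For a trapezoidal section with side slope z:
A = (b + z*y)*y = (6.7 + 1.1*2.41)*2.41 = 22.536 m^2.
P = b + 2*y*sqrt(1 + z^2) = 6.7 + 2*2.41*sqrt(1 + 1.1^2) = 13.865 m.
R = A/P = 22.536 / 13.865 = 1.6253 m.

1.6253


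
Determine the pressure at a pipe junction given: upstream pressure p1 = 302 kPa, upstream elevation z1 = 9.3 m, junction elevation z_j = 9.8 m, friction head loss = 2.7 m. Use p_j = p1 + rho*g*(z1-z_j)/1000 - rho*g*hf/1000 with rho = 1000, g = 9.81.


Junction pressure: p_j = p1 + rho*g*(z1 - z_j)/1000 - rho*g*hf/1000.
Elevation term = 1000*9.81*(9.3 - 9.8)/1000 = -4.905 kPa.
Friction term = 1000*9.81*2.7/1000 = 26.487 kPa.
p_j = 302 + -4.905 - 26.487 = 270.61 kPa.

270.61


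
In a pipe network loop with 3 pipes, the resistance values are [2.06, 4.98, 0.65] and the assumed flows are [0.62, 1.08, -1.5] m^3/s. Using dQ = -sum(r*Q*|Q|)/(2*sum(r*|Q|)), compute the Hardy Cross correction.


Numerator terms (r*Q*|Q|): 2.06*0.62*|0.62| = 0.7919; 4.98*1.08*|1.08| = 5.8087; 0.65*-1.5*|-1.5| = -1.4625.
Sum of numerator = 5.138.
Denominator terms (r*|Q|): 2.06*|0.62| = 1.2772; 4.98*|1.08| = 5.3784; 0.65*|-1.5| = 0.975.
2 * sum of denominator = 2 * 7.6306 = 15.2612.
dQ = -5.138 / 15.2612 = -0.3367 m^3/s.

-0.3367


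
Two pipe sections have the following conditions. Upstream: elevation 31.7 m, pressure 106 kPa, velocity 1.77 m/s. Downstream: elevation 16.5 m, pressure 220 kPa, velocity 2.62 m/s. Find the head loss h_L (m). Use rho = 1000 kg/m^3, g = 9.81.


Total head at each section: H = z + p/(rho*g) + V^2/(2g).
H1 = 31.7 + 106*1000/(1000*9.81) + 1.77^2/(2*9.81)
   = 31.7 + 10.805 + 0.1597
   = 42.665 m.
H2 = 16.5 + 220*1000/(1000*9.81) + 2.62^2/(2*9.81)
   = 16.5 + 22.426 + 0.3499
   = 39.276 m.
h_L = H1 - H2 = 42.665 - 39.276 = 3.389 m.

3.389


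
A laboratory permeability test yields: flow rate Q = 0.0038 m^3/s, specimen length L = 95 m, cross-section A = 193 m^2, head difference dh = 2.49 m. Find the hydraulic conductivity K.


From K = Q*L / (A*dh):
Numerator: Q*L = 0.0038 * 95 = 0.361.
Denominator: A*dh = 193 * 2.49 = 480.57.
K = 0.361 / 480.57 = 0.000751 m/s.

0.000751


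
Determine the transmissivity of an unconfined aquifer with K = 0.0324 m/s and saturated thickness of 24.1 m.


Transmissivity is defined as T = K * h.
T = 0.0324 * 24.1
  = 0.7808 m^2/s.

0.7808


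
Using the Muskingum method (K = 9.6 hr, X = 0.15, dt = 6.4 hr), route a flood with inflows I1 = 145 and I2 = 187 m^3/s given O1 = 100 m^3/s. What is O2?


Muskingum coefficients:
denom = 2*K*(1-X) + dt = 2*9.6*(1-0.15) + 6.4 = 22.72.
C0 = (dt - 2*K*X)/denom = (6.4 - 2*9.6*0.15)/22.72 = 0.1549.
C1 = (dt + 2*K*X)/denom = (6.4 + 2*9.6*0.15)/22.72 = 0.4085.
C2 = (2*K*(1-X) - dt)/denom = 0.4366.
O2 = C0*I2 + C1*I1 + C2*O1
   = 0.1549*187 + 0.4085*145 + 0.4366*100
   = 131.86 m^3/s.

131.86


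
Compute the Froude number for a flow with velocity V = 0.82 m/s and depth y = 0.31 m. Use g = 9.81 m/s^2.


The Froude number is defined as Fr = V / sqrt(g*y).
g*y = 9.81 * 0.31 = 3.0411.
sqrt(g*y) = sqrt(3.0411) = 1.7439.
Fr = 0.82 / 1.7439 = 0.4702.

0.4702


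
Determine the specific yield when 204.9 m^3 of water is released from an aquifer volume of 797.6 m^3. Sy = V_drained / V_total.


Specific yield Sy = Volume drained / Total volume.
Sy = 204.9 / 797.6
   = 0.2569.

0.2569


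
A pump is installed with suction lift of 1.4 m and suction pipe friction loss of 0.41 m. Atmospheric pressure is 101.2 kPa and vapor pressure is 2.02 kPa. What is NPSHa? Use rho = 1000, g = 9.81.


NPSHa = p_atm/(rho*g) - z_s - hf_s - p_vap/(rho*g).
p_atm/(rho*g) = 101.2*1000 / (1000*9.81) = 10.316 m.
p_vap/(rho*g) = 2.02*1000 / (1000*9.81) = 0.206 m.
NPSHa = 10.316 - 1.4 - 0.41 - 0.206
      = 8.3 m.

8.3


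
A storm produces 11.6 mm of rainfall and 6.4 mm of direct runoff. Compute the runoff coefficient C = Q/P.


The runoff coefficient C = runoff depth / rainfall depth.
C = 6.4 / 11.6
  = 0.5517.

0.5517


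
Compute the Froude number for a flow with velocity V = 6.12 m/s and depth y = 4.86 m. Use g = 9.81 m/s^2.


The Froude number is defined as Fr = V / sqrt(g*y).
g*y = 9.81 * 4.86 = 47.6766.
sqrt(g*y) = sqrt(47.6766) = 6.9048.
Fr = 6.12 / 6.9048 = 0.8863.

0.8863


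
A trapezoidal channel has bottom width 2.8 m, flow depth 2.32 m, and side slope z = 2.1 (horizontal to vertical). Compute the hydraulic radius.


For a trapezoidal section with side slope z:
A = (b + z*y)*y = (2.8 + 2.1*2.32)*2.32 = 17.799 m^2.
P = b + 2*y*sqrt(1 + z^2) = 2.8 + 2*2.32*sqrt(1 + 2.1^2) = 13.592 m.
R = A/P = 17.799 / 13.592 = 1.3095 m.

1.3095


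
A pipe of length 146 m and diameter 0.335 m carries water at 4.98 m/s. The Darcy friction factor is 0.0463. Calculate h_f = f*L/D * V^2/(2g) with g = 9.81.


Darcy-Weisbach equation: h_f = f * (L/D) * V^2/(2g).
f * L/D = 0.0463 * 146/0.335 = 20.1785.
V^2/(2g) = 4.98^2 / (2*9.81) = 24.8004 / 19.62 = 1.264 m.
h_f = 20.1785 * 1.264 = 25.506 m.

25.506


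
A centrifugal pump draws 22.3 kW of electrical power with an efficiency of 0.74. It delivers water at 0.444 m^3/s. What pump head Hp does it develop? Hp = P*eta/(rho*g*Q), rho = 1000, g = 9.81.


Pump head formula: Hp = P * eta / (rho * g * Q).
Numerator: P * eta = 22.3 * 1000 * 0.74 = 16502.0 W.
Denominator: rho * g * Q = 1000 * 9.81 * 0.444 = 4355.64.
Hp = 16502.0 / 4355.64 = 3.79 m.

3.79


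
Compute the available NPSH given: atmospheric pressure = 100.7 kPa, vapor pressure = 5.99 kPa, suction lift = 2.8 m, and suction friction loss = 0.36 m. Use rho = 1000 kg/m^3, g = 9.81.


NPSHa = p_atm/(rho*g) - z_s - hf_s - p_vap/(rho*g).
p_atm/(rho*g) = 100.7*1000 / (1000*9.81) = 10.265 m.
p_vap/(rho*g) = 5.99*1000 / (1000*9.81) = 0.611 m.
NPSHa = 10.265 - 2.8 - 0.36 - 0.611
      = 6.49 m.

6.49


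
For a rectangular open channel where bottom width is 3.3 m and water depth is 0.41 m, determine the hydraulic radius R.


For a rectangular section:
Flow area A = b * y = 3.3 * 0.41 = 1.35 m^2.
Wetted perimeter P = b + 2y = 3.3 + 2*0.41 = 4.12 m.
Hydraulic radius R = A/P = 1.35 / 4.12 = 0.3284 m.

0.3284


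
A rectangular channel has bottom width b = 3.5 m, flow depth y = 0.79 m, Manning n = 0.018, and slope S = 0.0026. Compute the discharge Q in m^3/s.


For a rectangular channel, the cross-sectional area A = b * y = 3.5 * 0.79 = 2.77 m^2.
The wetted perimeter P = b + 2y = 3.5 + 2*0.79 = 5.08 m.
Hydraulic radius R = A/P = 2.77/5.08 = 0.5443 m.
Velocity V = (1/n)*R^(2/3)*S^(1/2) = (1/0.018)*0.5443^(2/3)*0.0026^(1/2) = 1.8884 m/s.
Discharge Q = A * V = 2.77 * 1.8884 = 5.222 m^3/s.

5.222


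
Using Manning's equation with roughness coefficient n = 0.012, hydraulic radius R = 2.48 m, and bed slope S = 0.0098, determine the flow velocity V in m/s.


Manning's equation gives V = (1/n) * R^(2/3) * S^(1/2).
First, compute R^(2/3) = 2.48^(2/3) = 1.8322.
Next, S^(1/2) = 0.0098^(1/2) = 0.098995.
Then 1/n = 1/0.012 = 83.33.
V = 83.33 * 1.8322 * 0.098995 = 15.1147 m/s.

15.1147


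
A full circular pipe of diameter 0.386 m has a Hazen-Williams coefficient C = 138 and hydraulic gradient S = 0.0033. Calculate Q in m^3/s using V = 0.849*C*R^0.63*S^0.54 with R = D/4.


For a full circular pipe, R = D/4 = 0.386/4 = 0.0965 m.
V = 0.849 * 138 * 0.0965^0.63 * 0.0033^0.54
  = 0.849 * 138 * 0.22922 * 0.045709
  = 1.2275 m/s.
Pipe area A = pi*D^2/4 = pi*0.386^2/4 = 0.117 m^2.
Q = A * V = 0.117 * 1.2275 = 0.1436 m^3/s.

0.1436


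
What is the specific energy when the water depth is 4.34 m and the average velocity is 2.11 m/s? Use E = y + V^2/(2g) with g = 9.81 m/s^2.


Specific energy E = y + V^2/(2g).
Velocity head = V^2/(2g) = 2.11^2 / (2*9.81) = 4.4521 / 19.62 = 0.2269 m.
E = 4.34 + 0.2269 = 4.5669 m.

4.5669


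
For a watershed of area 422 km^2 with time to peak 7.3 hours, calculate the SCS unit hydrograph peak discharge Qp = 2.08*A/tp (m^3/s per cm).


SCS formula: Qp = 2.08 * A / tp.
Qp = 2.08 * 422 / 7.3
   = 877.76 / 7.3
   = 120.24 m^3/s per cm.

120.24


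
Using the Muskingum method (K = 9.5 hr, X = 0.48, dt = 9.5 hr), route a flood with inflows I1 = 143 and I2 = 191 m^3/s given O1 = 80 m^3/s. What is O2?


Muskingum coefficients:
denom = 2*K*(1-X) + dt = 2*9.5*(1-0.48) + 9.5 = 19.38.
C0 = (dt - 2*K*X)/denom = (9.5 - 2*9.5*0.48)/19.38 = 0.0196.
C1 = (dt + 2*K*X)/denom = (9.5 + 2*9.5*0.48)/19.38 = 0.9608.
C2 = (2*K*(1-X) - dt)/denom = 0.0196.
O2 = C0*I2 + C1*I1 + C2*O1
   = 0.0196*191 + 0.9608*143 + 0.0196*80
   = 142.71 m^3/s.

142.71


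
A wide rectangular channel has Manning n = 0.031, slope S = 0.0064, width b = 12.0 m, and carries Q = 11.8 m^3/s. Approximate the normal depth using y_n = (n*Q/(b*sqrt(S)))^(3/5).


We use the wide-channel approximation y_n = (n*Q/(b*sqrt(S)))^(3/5).
sqrt(S) = sqrt(0.0064) = 0.08.
Numerator: n*Q = 0.031 * 11.8 = 0.3658.
Denominator: b*sqrt(S) = 12.0 * 0.08 = 0.96.
arg = 0.381.
y_n = 0.381^(3/5) = 0.5605 m.

0.5605


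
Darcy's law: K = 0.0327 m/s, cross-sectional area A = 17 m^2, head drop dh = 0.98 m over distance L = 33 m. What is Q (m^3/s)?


Darcy's law: Q = K * A * i, where i = dh/L.
Hydraulic gradient i = 0.98 / 33 = 0.029697.
Q = 0.0327 * 17 * 0.029697
  = 0.0165 m^3/s.

0.0165


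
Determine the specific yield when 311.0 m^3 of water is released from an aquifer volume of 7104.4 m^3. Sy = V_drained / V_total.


Specific yield Sy = Volume drained / Total volume.
Sy = 311.0 / 7104.4
   = 0.0438.

0.0438


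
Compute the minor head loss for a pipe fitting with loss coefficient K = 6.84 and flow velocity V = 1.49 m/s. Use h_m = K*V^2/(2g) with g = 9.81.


Minor loss formula: h_m = K * V^2/(2g).
V^2 = 1.49^2 = 2.2201.
V^2/(2g) = 2.2201 / 19.62 = 0.1132 m.
h_m = 6.84 * 0.1132 = 0.774 m.

0.774


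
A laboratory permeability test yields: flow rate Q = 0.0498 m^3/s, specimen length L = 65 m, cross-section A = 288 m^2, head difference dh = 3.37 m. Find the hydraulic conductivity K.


From K = Q*L / (A*dh):
Numerator: Q*L = 0.0498 * 65 = 3.237.
Denominator: A*dh = 288 * 3.37 = 970.56.
K = 3.237 / 970.56 = 0.003335 m/s.

0.003335


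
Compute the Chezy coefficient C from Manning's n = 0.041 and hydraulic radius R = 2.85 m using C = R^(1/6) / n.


The Chezy coefficient relates to Manning's n through C = R^(1/6) / n.
R^(1/6) = 2.85^(1/6) = 1.190714.
C = 1.190714 / 0.041 = 29.04 m^(1/2)/s.

29.04


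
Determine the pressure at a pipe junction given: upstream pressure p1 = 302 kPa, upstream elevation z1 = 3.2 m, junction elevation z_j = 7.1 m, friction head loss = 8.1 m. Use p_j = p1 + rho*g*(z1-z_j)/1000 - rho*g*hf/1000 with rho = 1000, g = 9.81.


Junction pressure: p_j = p1 + rho*g*(z1 - z_j)/1000 - rho*g*hf/1000.
Elevation term = 1000*9.81*(3.2 - 7.1)/1000 = -38.259 kPa.
Friction term = 1000*9.81*8.1/1000 = 79.461 kPa.
p_j = 302 + -38.259 - 79.461 = 184.28 kPa.

184.28


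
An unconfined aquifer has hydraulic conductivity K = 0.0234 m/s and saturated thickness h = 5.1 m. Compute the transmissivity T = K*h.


Transmissivity is defined as T = K * h.
T = 0.0234 * 5.1
  = 0.1193 m^2/s.

0.1193


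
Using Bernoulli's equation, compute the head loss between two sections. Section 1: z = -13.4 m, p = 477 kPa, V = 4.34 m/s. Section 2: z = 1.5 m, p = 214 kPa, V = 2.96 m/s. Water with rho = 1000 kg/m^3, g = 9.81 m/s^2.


Total head at each section: H = z + p/(rho*g) + V^2/(2g).
H1 = -13.4 + 477*1000/(1000*9.81) + 4.34^2/(2*9.81)
   = -13.4 + 48.624 + 0.96
   = 36.184 m.
H2 = 1.5 + 214*1000/(1000*9.81) + 2.96^2/(2*9.81)
   = 1.5 + 21.814 + 0.4466
   = 23.761 m.
h_L = H1 - H2 = 36.184 - 23.761 = 12.423 m.

12.423


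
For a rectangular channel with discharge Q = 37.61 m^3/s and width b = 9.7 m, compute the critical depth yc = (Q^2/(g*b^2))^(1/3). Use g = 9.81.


Using yc = (Q^2 / (g * b^2))^(1/3):
Q^2 = 37.61^2 = 1414.51.
g * b^2 = 9.81 * 9.7^2 = 9.81 * 94.09 = 923.02.
Q^2 / (g*b^2) = 1414.51 / 923.02 = 1.5325.
yc = 1.5325^(1/3) = 1.1529 m.

1.1529


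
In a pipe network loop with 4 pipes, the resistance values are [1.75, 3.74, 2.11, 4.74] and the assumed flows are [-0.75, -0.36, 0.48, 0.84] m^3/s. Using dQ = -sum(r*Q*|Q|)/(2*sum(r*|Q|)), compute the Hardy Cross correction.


Numerator terms (r*Q*|Q|): 1.75*-0.75*|-0.75| = -0.9844; 3.74*-0.36*|-0.36| = -0.4847; 2.11*0.48*|0.48| = 0.4861; 4.74*0.84*|0.84| = 3.3445.
Sum of numerator = 2.3616.
Denominator terms (r*|Q|): 1.75*|-0.75| = 1.3125; 3.74*|-0.36| = 1.3464; 2.11*|0.48| = 1.0128; 4.74*|0.84| = 3.9816.
2 * sum of denominator = 2 * 7.6533 = 15.3066.
dQ = -2.3616 / 15.3066 = -0.1543 m^3/s.

-0.1543


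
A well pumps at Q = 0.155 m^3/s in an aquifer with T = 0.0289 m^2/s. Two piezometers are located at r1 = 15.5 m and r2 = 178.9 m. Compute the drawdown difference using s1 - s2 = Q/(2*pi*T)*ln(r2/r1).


Thiem equation: s1 - s2 = Q/(2*pi*T) * ln(r2/r1).
ln(r2/r1) = ln(178.9/15.5) = 2.446.
Q/(2*pi*T) = 0.155 / (2*pi*0.0289) = 0.155 / 0.1816 = 0.8536.
s1 - s2 = 0.8536 * 2.446 = 2.0879 m.

2.0879


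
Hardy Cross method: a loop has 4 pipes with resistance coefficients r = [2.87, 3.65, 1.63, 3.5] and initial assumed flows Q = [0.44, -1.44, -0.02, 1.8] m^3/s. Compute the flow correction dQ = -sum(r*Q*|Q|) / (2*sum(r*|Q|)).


Numerator terms (r*Q*|Q|): 2.87*0.44*|0.44| = 0.5556; 3.65*-1.44*|-1.44| = -7.5686; 1.63*-0.02*|-0.02| = -0.0007; 3.5*1.8*|1.8| = 11.34.
Sum of numerator = 4.3263.
Denominator terms (r*|Q|): 2.87*|0.44| = 1.2628; 3.65*|-1.44| = 5.256; 1.63*|-0.02| = 0.0326; 3.5*|1.8| = 6.3.
2 * sum of denominator = 2 * 12.8514 = 25.7028.
dQ = -4.3263 / 25.7028 = -0.1683 m^3/s.

-0.1683


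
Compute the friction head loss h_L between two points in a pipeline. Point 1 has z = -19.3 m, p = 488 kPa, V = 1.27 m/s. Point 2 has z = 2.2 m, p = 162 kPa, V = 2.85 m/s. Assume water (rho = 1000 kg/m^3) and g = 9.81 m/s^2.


Total head at each section: H = z + p/(rho*g) + V^2/(2g).
H1 = -19.3 + 488*1000/(1000*9.81) + 1.27^2/(2*9.81)
   = -19.3 + 49.745 + 0.0822
   = 30.527 m.
H2 = 2.2 + 162*1000/(1000*9.81) + 2.85^2/(2*9.81)
   = 2.2 + 16.514 + 0.414
   = 19.128 m.
h_L = H1 - H2 = 30.527 - 19.128 = 11.4 m.

11.4


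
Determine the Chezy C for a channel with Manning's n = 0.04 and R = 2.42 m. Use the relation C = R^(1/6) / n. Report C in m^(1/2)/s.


The Chezy coefficient relates to Manning's n through C = R^(1/6) / n.
R^(1/6) = 2.42^(1/6) = 1.158695.
C = 1.158695 / 0.04 = 28.97 m^(1/2)/s.

28.97


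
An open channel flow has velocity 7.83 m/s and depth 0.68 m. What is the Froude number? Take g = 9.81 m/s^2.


The Froude number is defined as Fr = V / sqrt(g*y).
g*y = 9.81 * 0.68 = 6.6708.
sqrt(g*y) = sqrt(6.6708) = 2.5828.
Fr = 7.83 / 2.5828 = 3.0316.

3.0316


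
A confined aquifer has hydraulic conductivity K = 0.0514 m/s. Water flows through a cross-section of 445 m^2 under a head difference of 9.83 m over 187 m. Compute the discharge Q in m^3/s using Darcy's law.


Darcy's law: Q = K * A * i, where i = dh/L.
Hydraulic gradient i = 9.83 / 187 = 0.052567.
Q = 0.0514 * 445 * 0.052567
  = 1.2024 m^3/s.

1.2024


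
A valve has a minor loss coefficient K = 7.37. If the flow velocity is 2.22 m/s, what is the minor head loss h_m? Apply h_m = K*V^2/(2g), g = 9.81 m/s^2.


Minor loss formula: h_m = K * V^2/(2g).
V^2 = 2.22^2 = 4.9284.
V^2/(2g) = 4.9284 / 19.62 = 0.2512 m.
h_m = 7.37 * 0.2512 = 1.8513 m.

1.8513


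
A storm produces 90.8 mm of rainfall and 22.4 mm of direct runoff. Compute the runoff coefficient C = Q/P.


The runoff coefficient C = runoff depth / rainfall depth.
C = 22.4 / 90.8
  = 0.2467.

0.2467


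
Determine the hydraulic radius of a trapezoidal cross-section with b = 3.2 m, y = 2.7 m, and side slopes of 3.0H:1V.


For a trapezoidal section with side slope z:
A = (b + z*y)*y = (3.2 + 3.0*2.7)*2.7 = 30.51 m^2.
P = b + 2*y*sqrt(1 + z^2) = 3.2 + 2*2.7*sqrt(1 + 3.0^2) = 20.276 m.
R = A/P = 30.51 / 20.276 = 1.5047 m.

1.5047


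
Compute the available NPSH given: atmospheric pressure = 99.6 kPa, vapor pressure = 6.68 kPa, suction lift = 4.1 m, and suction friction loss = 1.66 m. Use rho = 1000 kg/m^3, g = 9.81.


NPSHa = p_atm/(rho*g) - z_s - hf_s - p_vap/(rho*g).
p_atm/(rho*g) = 99.6*1000 / (1000*9.81) = 10.153 m.
p_vap/(rho*g) = 6.68*1000 / (1000*9.81) = 0.681 m.
NPSHa = 10.153 - 4.1 - 1.66 - 0.681
      = 3.71 m.

3.71


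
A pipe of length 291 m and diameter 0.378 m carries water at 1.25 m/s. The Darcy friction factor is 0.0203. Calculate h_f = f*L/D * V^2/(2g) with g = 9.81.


Darcy-Weisbach equation: h_f = f * (L/D) * V^2/(2g).
f * L/D = 0.0203 * 291/0.378 = 15.6278.
V^2/(2g) = 1.25^2 / (2*9.81) = 1.5625 / 19.62 = 0.0796 m.
h_f = 15.6278 * 0.0796 = 1.245 m.

1.245


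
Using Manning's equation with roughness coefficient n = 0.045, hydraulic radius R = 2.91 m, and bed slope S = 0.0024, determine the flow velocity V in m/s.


Manning's equation gives V = (1/n) * R^(2/3) * S^(1/2).
First, compute R^(2/3) = 2.91^(2/3) = 2.0383.
Next, S^(1/2) = 0.0024^(1/2) = 0.04899.
Then 1/n = 1/0.045 = 22.22.
V = 22.22 * 2.0383 * 0.04899 = 2.219 m/s.

2.219


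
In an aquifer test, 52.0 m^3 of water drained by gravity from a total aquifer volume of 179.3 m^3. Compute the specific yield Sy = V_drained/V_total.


Specific yield Sy = Volume drained / Total volume.
Sy = 52.0 / 179.3
   = 0.29.

0.29


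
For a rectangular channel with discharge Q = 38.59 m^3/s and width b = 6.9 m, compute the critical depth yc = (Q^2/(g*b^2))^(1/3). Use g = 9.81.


Using yc = (Q^2 / (g * b^2))^(1/3):
Q^2 = 38.59^2 = 1489.19.
g * b^2 = 9.81 * 6.9^2 = 9.81 * 47.61 = 467.05.
Q^2 / (g*b^2) = 1489.19 / 467.05 = 3.1885.
yc = 3.1885^(1/3) = 1.4718 m.

1.4718


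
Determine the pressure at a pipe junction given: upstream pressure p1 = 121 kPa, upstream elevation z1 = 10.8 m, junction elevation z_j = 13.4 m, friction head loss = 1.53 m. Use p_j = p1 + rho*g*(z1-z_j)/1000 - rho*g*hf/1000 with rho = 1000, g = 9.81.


Junction pressure: p_j = p1 + rho*g*(z1 - z_j)/1000 - rho*g*hf/1000.
Elevation term = 1000*9.81*(10.8 - 13.4)/1000 = -25.506 kPa.
Friction term = 1000*9.81*1.53/1000 = 15.009 kPa.
p_j = 121 + -25.506 - 15.009 = 80.48 kPa.

80.48


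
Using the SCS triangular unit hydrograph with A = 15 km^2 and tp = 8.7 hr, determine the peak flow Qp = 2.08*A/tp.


SCS formula: Qp = 2.08 * A / tp.
Qp = 2.08 * 15 / 8.7
   = 31.2 / 8.7
   = 3.59 m^3/s per cm.

3.59


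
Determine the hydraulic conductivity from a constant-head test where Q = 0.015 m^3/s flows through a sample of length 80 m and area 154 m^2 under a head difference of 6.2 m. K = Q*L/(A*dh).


From K = Q*L / (A*dh):
Numerator: Q*L = 0.015 * 80 = 1.2.
Denominator: A*dh = 154 * 6.2 = 954.8.
K = 1.2 / 954.8 = 0.001257 m/s.

0.001257


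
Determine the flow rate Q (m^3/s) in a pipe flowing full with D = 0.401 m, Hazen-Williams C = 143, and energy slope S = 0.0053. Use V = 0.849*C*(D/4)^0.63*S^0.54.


For a full circular pipe, R = D/4 = 0.401/4 = 0.1003 m.
V = 0.849 * 143 * 0.1003^0.63 * 0.0053^0.54
  = 0.849 * 143 * 0.234792 * 0.059035
  = 1.6828 m/s.
Pipe area A = pi*D^2/4 = pi*0.401^2/4 = 0.1263 m^2.
Q = A * V = 0.1263 * 1.6828 = 0.2125 m^3/s.

0.2125


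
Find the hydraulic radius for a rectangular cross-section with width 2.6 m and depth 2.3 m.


For a rectangular section:
Flow area A = b * y = 2.6 * 2.3 = 5.98 m^2.
Wetted perimeter P = b + 2y = 2.6 + 2*2.3 = 7.2 m.
Hydraulic radius R = A/P = 5.98 / 7.2 = 0.8306 m.

0.8306


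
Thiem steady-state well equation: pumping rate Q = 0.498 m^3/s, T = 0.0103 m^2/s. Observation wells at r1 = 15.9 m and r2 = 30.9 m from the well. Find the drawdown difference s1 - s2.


Thiem equation: s1 - s2 = Q/(2*pi*T) * ln(r2/r1).
ln(r2/r1) = ln(30.9/15.9) = 0.6644.
Q/(2*pi*T) = 0.498 / (2*pi*0.0103) = 0.498 / 0.0647 = 7.6951.
s1 - s2 = 7.6951 * 0.6644 = 5.1129 m.

5.1129


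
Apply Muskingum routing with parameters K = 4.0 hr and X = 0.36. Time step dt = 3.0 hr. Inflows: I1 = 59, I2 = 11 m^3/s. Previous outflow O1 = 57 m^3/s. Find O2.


Muskingum coefficients:
denom = 2*K*(1-X) + dt = 2*4.0*(1-0.36) + 3.0 = 8.12.
C0 = (dt - 2*K*X)/denom = (3.0 - 2*4.0*0.36)/8.12 = 0.0148.
C1 = (dt + 2*K*X)/denom = (3.0 + 2*4.0*0.36)/8.12 = 0.7241.
C2 = (2*K*(1-X) - dt)/denom = 0.2611.
O2 = C0*I2 + C1*I1 + C2*O1
   = 0.0148*11 + 0.7241*59 + 0.2611*57
   = 57.77 m^3/s.

57.77


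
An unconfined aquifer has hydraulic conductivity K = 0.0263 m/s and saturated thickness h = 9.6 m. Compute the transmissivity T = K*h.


Transmissivity is defined as T = K * h.
T = 0.0263 * 9.6
  = 0.2525 m^2/s.

0.2525


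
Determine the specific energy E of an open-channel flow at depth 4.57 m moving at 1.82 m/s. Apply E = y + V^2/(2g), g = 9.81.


Specific energy E = y + V^2/(2g).
Velocity head = V^2/(2g) = 1.82^2 / (2*9.81) = 3.3124 / 19.62 = 0.1688 m.
E = 4.57 + 0.1688 = 4.7388 m.

4.7388


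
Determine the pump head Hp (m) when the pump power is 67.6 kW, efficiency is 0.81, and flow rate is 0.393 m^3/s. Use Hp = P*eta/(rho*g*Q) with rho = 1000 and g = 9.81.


Pump head formula: Hp = P * eta / (rho * g * Q).
Numerator: P * eta = 67.6 * 1000 * 0.81 = 54756.0 W.
Denominator: rho * g * Q = 1000 * 9.81 * 0.393 = 3855.33.
Hp = 54756.0 / 3855.33 = 14.2 m.

14.2


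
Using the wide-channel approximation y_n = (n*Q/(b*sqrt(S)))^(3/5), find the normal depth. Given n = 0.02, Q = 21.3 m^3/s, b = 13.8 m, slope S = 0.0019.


We use the wide-channel approximation y_n = (n*Q/(b*sqrt(S)))^(3/5).
sqrt(S) = sqrt(0.0019) = 0.043589.
Numerator: n*Q = 0.02 * 21.3 = 0.426.
Denominator: b*sqrt(S) = 13.8 * 0.043589 = 0.601528.
arg = 0.7082.
y_n = 0.7082^(3/5) = 0.813 m.

0.813


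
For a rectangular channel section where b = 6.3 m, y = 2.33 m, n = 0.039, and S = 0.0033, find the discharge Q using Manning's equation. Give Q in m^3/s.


For a rectangular channel, the cross-sectional area A = b * y = 6.3 * 2.33 = 14.68 m^2.
The wetted perimeter P = b + 2y = 6.3 + 2*2.33 = 10.96 m.
Hydraulic radius R = A/P = 14.68/10.96 = 1.3393 m.
Velocity V = (1/n)*R^(2/3)*S^(1/2) = (1/0.039)*1.3393^(2/3)*0.0033^(1/2) = 1.7897 m/s.
Discharge Q = A * V = 14.68 * 1.7897 = 26.271 m^3/s.

26.271


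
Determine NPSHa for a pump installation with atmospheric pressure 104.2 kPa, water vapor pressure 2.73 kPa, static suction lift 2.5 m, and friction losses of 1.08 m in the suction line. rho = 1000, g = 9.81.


NPSHa = p_atm/(rho*g) - z_s - hf_s - p_vap/(rho*g).
p_atm/(rho*g) = 104.2*1000 / (1000*9.81) = 10.622 m.
p_vap/(rho*g) = 2.73*1000 / (1000*9.81) = 0.278 m.
NPSHa = 10.622 - 2.5 - 1.08 - 0.278
      = 6.76 m.

6.76


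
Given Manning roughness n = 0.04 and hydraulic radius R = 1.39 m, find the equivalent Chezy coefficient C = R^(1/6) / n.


The Chezy coefficient relates to Manning's n through C = R^(1/6) / n.
R^(1/6) = 1.39^(1/6) = 1.056418.
C = 1.056418 / 0.04 = 26.41 m^(1/2)/s.

26.41


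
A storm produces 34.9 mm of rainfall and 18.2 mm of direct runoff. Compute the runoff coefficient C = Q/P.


The runoff coefficient C = runoff depth / rainfall depth.
C = 18.2 / 34.9
  = 0.5215.

0.5215


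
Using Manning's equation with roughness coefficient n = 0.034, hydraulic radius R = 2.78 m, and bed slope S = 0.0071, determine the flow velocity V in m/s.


Manning's equation gives V = (1/n) * R^(2/3) * S^(1/2).
First, compute R^(2/3) = 2.78^(2/3) = 1.9771.
Next, S^(1/2) = 0.0071^(1/2) = 0.084261.
Then 1/n = 1/0.034 = 29.41.
V = 29.41 * 1.9771 * 0.084261 = 4.8998 m/s.

4.8998


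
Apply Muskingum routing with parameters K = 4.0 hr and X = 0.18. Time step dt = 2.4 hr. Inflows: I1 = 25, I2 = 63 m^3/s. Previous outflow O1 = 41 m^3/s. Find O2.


Muskingum coefficients:
denom = 2*K*(1-X) + dt = 2*4.0*(1-0.18) + 2.4 = 8.96.
C0 = (dt - 2*K*X)/denom = (2.4 - 2*4.0*0.18)/8.96 = 0.1071.
C1 = (dt + 2*K*X)/denom = (2.4 + 2*4.0*0.18)/8.96 = 0.4286.
C2 = (2*K*(1-X) - dt)/denom = 0.4643.
O2 = C0*I2 + C1*I1 + C2*O1
   = 0.1071*63 + 0.4286*25 + 0.4643*41
   = 36.5 m^3/s.

36.5


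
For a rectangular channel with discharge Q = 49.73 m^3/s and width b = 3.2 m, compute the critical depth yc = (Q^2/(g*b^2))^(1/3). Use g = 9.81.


Using yc = (Q^2 / (g * b^2))^(1/3):
Q^2 = 49.73^2 = 2473.07.
g * b^2 = 9.81 * 3.2^2 = 9.81 * 10.24 = 100.45.
Q^2 / (g*b^2) = 2473.07 / 100.45 = 24.6199.
yc = 24.6199^(1/3) = 2.9091 m.

2.9091


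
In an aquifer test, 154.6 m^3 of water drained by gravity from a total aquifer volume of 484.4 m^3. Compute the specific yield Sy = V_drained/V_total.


Specific yield Sy = Volume drained / Total volume.
Sy = 154.6 / 484.4
   = 0.3192.

0.3192


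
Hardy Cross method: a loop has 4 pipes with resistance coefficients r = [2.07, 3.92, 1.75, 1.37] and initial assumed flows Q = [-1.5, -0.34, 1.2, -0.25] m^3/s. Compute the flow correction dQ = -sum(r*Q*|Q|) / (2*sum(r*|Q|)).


Numerator terms (r*Q*|Q|): 2.07*-1.5*|-1.5| = -4.6575; 3.92*-0.34*|-0.34| = -0.4532; 1.75*1.2*|1.2| = 2.52; 1.37*-0.25*|-0.25| = -0.0856.
Sum of numerator = -2.6763.
Denominator terms (r*|Q|): 2.07*|-1.5| = 3.105; 3.92*|-0.34| = 1.3328; 1.75*|1.2| = 2.1; 1.37*|-0.25| = 0.3425.
2 * sum of denominator = 2 * 6.8803 = 13.7606.
dQ = --2.6763 / 13.7606 = 0.1945 m^3/s.

0.1945


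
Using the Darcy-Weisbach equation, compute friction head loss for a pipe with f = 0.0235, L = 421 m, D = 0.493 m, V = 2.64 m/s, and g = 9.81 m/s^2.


Darcy-Weisbach equation: h_f = f * (L/D) * V^2/(2g).
f * L/D = 0.0235 * 421/0.493 = 20.068.
V^2/(2g) = 2.64^2 / (2*9.81) = 6.9696 / 19.62 = 0.3552 m.
h_f = 20.068 * 0.3552 = 7.129 m.

7.129


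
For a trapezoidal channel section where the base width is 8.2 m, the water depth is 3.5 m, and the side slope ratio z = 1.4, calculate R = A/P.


For a trapezoidal section with side slope z:
A = (b + z*y)*y = (8.2 + 1.4*3.5)*3.5 = 45.85 m^2.
P = b + 2*y*sqrt(1 + z^2) = 8.2 + 2*3.5*sqrt(1 + 1.4^2) = 20.243 m.
R = A/P = 45.85 / 20.243 = 2.265 m.

2.265


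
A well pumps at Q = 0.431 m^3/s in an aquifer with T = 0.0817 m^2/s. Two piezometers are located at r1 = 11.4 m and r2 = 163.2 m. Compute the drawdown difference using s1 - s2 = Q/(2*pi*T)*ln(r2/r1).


Thiem equation: s1 - s2 = Q/(2*pi*T) * ln(r2/r1).
ln(r2/r1) = ln(163.2/11.4) = 2.6614.
Q/(2*pi*T) = 0.431 / (2*pi*0.0817) = 0.431 / 0.5133 = 0.8396.
s1 - s2 = 0.8396 * 2.6614 = 2.2345 m.

2.2345


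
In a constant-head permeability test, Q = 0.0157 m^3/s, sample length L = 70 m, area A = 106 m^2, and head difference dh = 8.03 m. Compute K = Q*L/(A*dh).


From K = Q*L / (A*dh):
Numerator: Q*L = 0.0157 * 70 = 1.099.
Denominator: A*dh = 106 * 8.03 = 851.18.
K = 1.099 / 851.18 = 0.001291 m/s.

0.001291


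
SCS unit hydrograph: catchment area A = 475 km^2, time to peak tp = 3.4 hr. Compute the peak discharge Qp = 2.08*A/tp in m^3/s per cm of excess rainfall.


SCS formula: Qp = 2.08 * A / tp.
Qp = 2.08 * 475 / 3.4
   = 988.0 / 3.4
   = 290.59 m^3/s per cm.

290.59


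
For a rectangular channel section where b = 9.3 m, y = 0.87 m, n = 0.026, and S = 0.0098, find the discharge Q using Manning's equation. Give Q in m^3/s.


For a rectangular channel, the cross-sectional area A = b * y = 9.3 * 0.87 = 8.09 m^2.
The wetted perimeter P = b + 2y = 9.3 + 2*0.87 = 11.04 m.
Hydraulic radius R = A/P = 8.09/11.04 = 0.7329 m.
Velocity V = (1/n)*R^(2/3)*S^(1/2) = (1/0.026)*0.7329^(2/3)*0.0098^(1/2) = 3.095 m/s.
Discharge Q = A * V = 8.09 * 3.095 = 25.042 m^3/s.

25.042


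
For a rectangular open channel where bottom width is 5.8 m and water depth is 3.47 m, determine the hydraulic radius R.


For a rectangular section:
Flow area A = b * y = 5.8 * 3.47 = 20.13 m^2.
Wetted perimeter P = b + 2y = 5.8 + 2*3.47 = 12.74 m.
Hydraulic radius R = A/P = 20.13 / 12.74 = 1.5797 m.

1.5797


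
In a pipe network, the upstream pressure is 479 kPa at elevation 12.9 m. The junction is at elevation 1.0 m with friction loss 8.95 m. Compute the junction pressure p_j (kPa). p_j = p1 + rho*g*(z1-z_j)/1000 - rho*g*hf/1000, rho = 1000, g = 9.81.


Junction pressure: p_j = p1 + rho*g*(z1 - z_j)/1000 - rho*g*hf/1000.
Elevation term = 1000*9.81*(12.9 - 1.0)/1000 = 116.739 kPa.
Friction term = 1000*9.81*8.95/1000 = 87.799 kPa.
p_j = 479 + 116.739 - 87.799 = 507.94 kPa.

507.94


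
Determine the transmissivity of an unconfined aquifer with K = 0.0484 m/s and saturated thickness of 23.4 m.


Transmissivity is defined as T = K * h.
T = 0.0484 * 23.4
  = 1.1326 m^2/s.

1.1326


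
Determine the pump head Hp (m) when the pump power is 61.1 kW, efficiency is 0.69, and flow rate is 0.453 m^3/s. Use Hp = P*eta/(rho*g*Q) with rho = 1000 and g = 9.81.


Pump head formula: Hp = P * eta / (rho * g * Q).
Numerator: P * eta = 61.1 * 1000 * 0.69 = 42159.0 W.
Denominator: rho * g * Q = 1000 * 9.81 * 0.453 = 4443.93.
Hp = 42159.0 / 4443.93 = 9.49 m.

9.49


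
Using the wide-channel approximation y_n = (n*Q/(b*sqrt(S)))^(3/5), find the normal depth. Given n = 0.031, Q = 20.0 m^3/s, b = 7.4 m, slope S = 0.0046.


We use the wide-channel approximation y_n = (n*Q/(b*sqrt(S)))^(3/5).
sqrt(S) = sqrt(0.0046) = 0.067823.
Numerator: n*Q = 0.031 * 20.0 = 0.62.
Denominator: b*sqrt(S) = 7.4 * 0.067823 = 0.50189.
arg = 1.2353.
y_n = 1.2353^(3/5) = 1.1352 m.

1.1352


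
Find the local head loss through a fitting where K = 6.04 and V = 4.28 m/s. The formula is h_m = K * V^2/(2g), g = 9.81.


Minor loss formula: h_m = K * V^2/(2g).
V^2 = 4.28^2 = 18.3184.
V^2/(2g) = 18.3184 / 19.62 = 0.9337 m.
h_m = 6.04 * 0.9337 = 5.6393 m.

5.6393


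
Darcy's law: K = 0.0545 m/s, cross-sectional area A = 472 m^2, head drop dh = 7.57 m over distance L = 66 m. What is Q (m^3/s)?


Darcy's law: Q = K * A * i, where i = dh/L.
Hydraulic gradient i = 7.57 / 66 = 0.114697.
Q = 0.0545 * 472 * 0.114697
  = 2.9505 m^3/s.

2.9505


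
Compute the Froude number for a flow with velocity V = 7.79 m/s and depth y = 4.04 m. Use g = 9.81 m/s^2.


The Froude number is defined as Fr = V / sqrt(g*y).
g*y = 9.81 * 4.04 = 39.6324.
sqrt(g*y) = sqrt(39.6324) = 6.2954.
Fr = 7.79 / 6.2954 = 1.2374.

1.2374


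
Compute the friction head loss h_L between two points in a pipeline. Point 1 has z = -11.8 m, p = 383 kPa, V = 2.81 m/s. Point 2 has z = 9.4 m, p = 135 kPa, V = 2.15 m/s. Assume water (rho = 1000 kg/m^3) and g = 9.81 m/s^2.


Total head at each section: H = z + p/(rho*g) + V^2/(2g).
H1 = -11.8 + 383*1000/(1000*9.81) + 2.81^2/(2*9.81)
   = -11.8 + 39.042 + 0.4025
   = 27.644 m.
H2 = 9.4 + 135*1000/(1000*9.81) + 2.15^2/(2*9.81)
   = 9.4 + 13.761 + 0.2356
   = 23.397 m.
h_L = H1 - H2 = 27.644 - 23.397 = 4.247 m.

4.247
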